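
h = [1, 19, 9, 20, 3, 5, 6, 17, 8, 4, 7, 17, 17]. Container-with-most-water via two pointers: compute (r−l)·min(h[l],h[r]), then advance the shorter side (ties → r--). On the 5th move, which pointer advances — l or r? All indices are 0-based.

l=0 r=12: min(1,17)*12=12 best=12 *, l++
l=1 r=12: min(19,17)*11=187 best=187 *, r--
l=1 r=11: min(19,17)*10=170 best=187, r--
l=1 r=10: min(19,7)*9=63 best=187, r--
l=1 r=9: min(19,4)*8=32 best=187, r--

r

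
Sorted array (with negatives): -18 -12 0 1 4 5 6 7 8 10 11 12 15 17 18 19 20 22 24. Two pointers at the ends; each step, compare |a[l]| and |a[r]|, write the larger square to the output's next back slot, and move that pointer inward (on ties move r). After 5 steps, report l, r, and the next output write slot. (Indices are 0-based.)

l=0 r=18: |-18|<=|24| out[18]=576, r--
l=0 r=17: |-18|<=|22| out[17]=484, r--
l=0 r=16: |-18|<=|20| out[16]=400, r--
l=0 r=15: |-18|<=|19| out[15]=361, r--
l=0 r=14: |-18|<=|18| out[14]=324, r--

l=0, r=13, next write slot=13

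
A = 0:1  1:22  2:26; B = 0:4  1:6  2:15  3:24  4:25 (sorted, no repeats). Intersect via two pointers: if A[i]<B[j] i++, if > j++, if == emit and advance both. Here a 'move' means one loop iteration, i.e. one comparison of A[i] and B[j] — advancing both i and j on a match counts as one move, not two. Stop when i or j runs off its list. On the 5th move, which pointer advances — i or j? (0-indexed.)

i

i=0 j=0: 1<4, i++
i=1 j=0: 22>4, j++
i=1 j=1: 22>6, j++
i=1 j=2: 22>15, j++
i=1 j=3: 22<24, i++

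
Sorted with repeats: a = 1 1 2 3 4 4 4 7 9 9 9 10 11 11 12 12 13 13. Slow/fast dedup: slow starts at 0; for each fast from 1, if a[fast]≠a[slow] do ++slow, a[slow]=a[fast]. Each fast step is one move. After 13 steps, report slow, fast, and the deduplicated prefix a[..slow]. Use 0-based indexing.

slow=7, fast=14, prefix=[1, 2, 3, 4, 7, 9, 10, 11]

(s=0,f=1) a[fast]=1=a[slow] dup → fast++
(s=0,f=2) a[fast]=2≠a[slow]=1 write a[1]=2 → slow++,fast++
(s=1,f=3) a[fast]=3≠a[slow]=2 write a[2]=3 → slow++,fast++
(s=2,f=4) a[fast]=4≠a[slow]=3 write a[3]=4 → slow++,fast++
(s=3,f=5) a[fast]=4=a[slow] dup → fast++
(s=3,f=6) a[fast]=4=a[slow] dup → fast++
(s=3,f=7) a[fast]=7≠a[slow]=4 write a[4]=7 → slow++,fast++
(s=4,f=8) a[fast]=9≠a[slow]=7 write a[5]=9 → slow++,fast++
(s=5,f=9) a[fast]=9=a[slow] dup → fast++
(s=5,f=10) a[fast]=9=a[slow] dup → fast++
(s=5,f=11) a[fast]=10≠a[slow]=9 write a[6]=10 → slow++,fast++
(s=6,f=12) a[fast]=11≠a[slow]=10 write a[7]=11 → slow++,fast++
(s=7,f=13) a[fast]=11=a[slow] dup → fast++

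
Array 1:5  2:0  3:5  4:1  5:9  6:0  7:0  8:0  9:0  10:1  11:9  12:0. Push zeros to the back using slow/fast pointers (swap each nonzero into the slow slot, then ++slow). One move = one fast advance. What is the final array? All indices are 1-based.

[5, 5, 1, 9, 1, 9, 0, 0, 0, 0, 0, 0]

(s=1,f=1) a[fast]=5≠0 swap→a[1]=5 → slow++,fast++
(s=2,f=2) a[fast]=0 → fast++
(s=2,f=3) a[fast]=5≠0 swap→a[2]=5 → slow++,fast++
(s=3,f=4) a[fast]=1≠0 swap→a[3]=1 → slow++,fast++
(s=4,f=5) a[fast]=9≠0 swap→a[4]=9 → slow++,fast++
(s=5,f=6) a[fast]=0 → fast++
(s=5,f=7) a[fast]=0 → fast++
(s=5,f=8) a[fast]=0 → fast++
(s=5,f=9) a[fast]=0 → fast++
(s=5,f=10) a[fast]=1≠0 swap→a[5]=1 → slow++,fast++
(s=6,f=11) a[fast]=9≠0 swap→a[6]=9 → slow++,fast++
(s=7,f=12) a[fast]=0 → fast++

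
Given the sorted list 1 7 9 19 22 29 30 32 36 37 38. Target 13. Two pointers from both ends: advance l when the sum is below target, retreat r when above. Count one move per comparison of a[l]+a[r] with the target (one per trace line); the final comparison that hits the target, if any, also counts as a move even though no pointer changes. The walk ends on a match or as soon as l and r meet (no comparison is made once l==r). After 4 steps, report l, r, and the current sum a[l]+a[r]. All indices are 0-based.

[0,10] 1+38=39 >13 → r--
[0,9] 1+37=38 >13 → r--
[0,8] 1+36=37 >13 → r--
[0,7] 1+32=33 >13 → r--

l=0, r=6, sum=31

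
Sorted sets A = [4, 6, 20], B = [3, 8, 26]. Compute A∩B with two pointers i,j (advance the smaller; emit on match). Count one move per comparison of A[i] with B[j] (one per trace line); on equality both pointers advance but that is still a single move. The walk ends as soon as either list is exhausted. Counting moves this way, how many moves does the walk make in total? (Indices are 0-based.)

i=0 j=0: 4>3, j++
i=0 j=1: 4<8, i++
i=1 j=1: 6<8, i++
i=2 j=1: 20>8, j++
i=2 j=2: 20<26, i++

5 moves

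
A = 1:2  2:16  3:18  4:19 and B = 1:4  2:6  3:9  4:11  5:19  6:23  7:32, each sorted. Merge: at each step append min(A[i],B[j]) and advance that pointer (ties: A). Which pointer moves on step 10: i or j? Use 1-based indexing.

i=1 j=1: A[i]=2<=B[j]=4 take 2, i++
i=2 j=1: A[i]=16>B[j]=4 take 4, j++
i=2 j=2: A[i]=16>B[j]=6 take 6, j++
i=2 j=3: A[i]=16>B[j]=9 take 9, j++
i=2 j=4: A[i]=16>B[j]=11 take 11, j++
i=2 j=5: A[i]=16<=B[j]=19 take 16, i++
i=3 j=5: A[i]=18<=B[j]=19 take 18, i++
i=4 j=5: A[i]=19<=B[j]=19 take 19, i++
i=5 j=5: A done, take B[j]=19, j++
i=5 j=6: A done, take B[j]=23, j++

j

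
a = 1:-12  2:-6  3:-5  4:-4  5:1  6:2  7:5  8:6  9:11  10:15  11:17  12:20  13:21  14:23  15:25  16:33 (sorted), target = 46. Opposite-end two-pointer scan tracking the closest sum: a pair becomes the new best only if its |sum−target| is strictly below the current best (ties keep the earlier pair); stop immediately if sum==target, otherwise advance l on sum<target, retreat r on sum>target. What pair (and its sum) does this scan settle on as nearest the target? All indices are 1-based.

pair (21, 25) with sum 46 (|Δ|=0)

[1,16] -12+33=21 d=25 * → l++
[2,16] -6+33=27 d=19 * → l++
[3,16] -5+33=28 d=18 * → l++
[4,16] -4+33=29 d=17 * → l++
[5,16] 1+33=34 d=12 * → l++
[6,16] 2+33=35 d=11 * → l++
[7,16] 5+33=38 d=8 * → l++
[8,16] 6+33=39 d=7 * → l++
[9,16] 11+33=44 d=2 * → l++
[10,16] 15+33=48 d=2 → r--
[10,15] 15+25=40 d=6 → l++
[11,15] 17+25=42 d=4 → l++
[12,15] 20+25=45 d=1 * → l++
[13,15] 21+25=46 d=0 * → stop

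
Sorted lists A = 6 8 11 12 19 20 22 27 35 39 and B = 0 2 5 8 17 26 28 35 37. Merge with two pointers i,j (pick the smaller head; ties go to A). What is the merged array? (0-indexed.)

[0, 2, 5, 6, 8, 8, 11, 12, 17, 19, 20, 22, 26, 27, 28, 35, 35, 37, 39]

i=0 j=0: A[i]=6>B[j]=0 take 0, j++
i=0 j=1: A[i]=6>B[j]=2 take 2, j++
i=0 j=2: A[i]=6>B[j]=5 take 5, j++
i=0 j=3: A[i]=6<=B[j]=8 take 6, i++
i=1 j=3: A[i]=8<=B[j]=8 take 8, i++
i=2 j=3: A[i]=11>B[j]=8 take 8, j++
i=2 j=4: A[i]=11<=B[j]=17 take 11, i++
i=3 j=4: A[i]=12<=B[j]=17 take 12, i++
i=4 j=4: A[i]=19>B[j]=17 take 17, j++
i=4 j=5: A[i]=19<=B[j]=26 take 19, i++
i=5 j=5: A[i]=20<=B[j]=26 take 20, i++
i=6 j=5: A[i]=22<=B[j]=26 take 22, i++
i=7 j=5: A[i]=27>B[j]=26 take 26, j++
i=7 j=6: A[i]=27<=B[j]=28 take 27, i++
i=8 j=6: A[i]=35>B[j]=28 take 28, j++
i=8 j=7: A[i]=35<=B[j]=35 take 35, i++
i=9 j=7: A[i]=39>B[j]=35 take 35, j++
i=9 j=8: A[i]=39>B[j]=37 take 37, j++
i=9 j=9: B done, take A[i]=39, i++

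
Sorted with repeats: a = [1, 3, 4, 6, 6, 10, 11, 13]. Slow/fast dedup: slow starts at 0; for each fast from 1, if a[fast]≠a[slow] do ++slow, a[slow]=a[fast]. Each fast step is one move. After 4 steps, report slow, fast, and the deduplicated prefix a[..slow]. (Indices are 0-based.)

(s=0,f=1) a[fast]=3≠a[slow]=1 write a[1]=3 → slow++,fast++
(s=1,f=2) a[fast]=4≠a[slow]=3 write a[2]=4 → slow++,fast++
(s=2,f=3) a[fast]=6≠a[slow]=4 write a[3]=6 → slow++,fast++
(s=3,f=4) a[fast]=6=a[slow] dup → fast++

slow=3, fast=5, prefix=[1, 3, 4, 6]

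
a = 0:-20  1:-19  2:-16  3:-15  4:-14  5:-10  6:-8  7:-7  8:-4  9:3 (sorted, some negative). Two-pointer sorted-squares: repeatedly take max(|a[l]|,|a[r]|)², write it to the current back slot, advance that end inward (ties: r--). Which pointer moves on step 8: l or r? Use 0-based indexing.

[0,9] |-20|>|3| out[9]=400 → l++
[1,9] |-19|>|3| out[8]=361 → l++
[2,9] |-16|>|3| out[7]=256 → l++
[3,9] |-15|>|3| out[6]=225 → l++
[4,9] |-14|>|3| out[5]=196 → l++
[5,9] |-10|>|3| out[4]=100 → l++
[6,9] |-8|>|3| out[3]=64 → l++
[7,9] |-7|>|3| out[2]=49 → l++

l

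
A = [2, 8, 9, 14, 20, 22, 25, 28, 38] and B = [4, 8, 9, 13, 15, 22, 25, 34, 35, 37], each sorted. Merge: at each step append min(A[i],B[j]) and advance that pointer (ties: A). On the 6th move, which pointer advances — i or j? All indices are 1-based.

i=1 j=1: A[i]=2<=B[j]=4 take 2, i++
i=2 j=1: A[i]=8>B[j]=4 take 4, j++
i=2 j=2: A[i]=8<=B[j]=8 take 8, i++
i=3 j=2: A[i]=9>B[j]=8 take 8, j++
i=3 j=3: A[i]=9<=B[j]=9 take 9, i++
i=4 j=3: A[i]=14>B[j]=9 take 9, j++

j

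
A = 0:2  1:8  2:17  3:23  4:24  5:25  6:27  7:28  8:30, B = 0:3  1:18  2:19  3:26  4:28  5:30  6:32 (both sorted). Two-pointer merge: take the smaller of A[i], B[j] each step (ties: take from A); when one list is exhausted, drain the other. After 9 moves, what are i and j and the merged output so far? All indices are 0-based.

i=6, j=3, merged so far=[2, 3, 8, 17, 18, 19, 23, 24, 25]

i=0 j=0: A[i]=2<=B[j]=3 take 2, i++
i=1 j=0: A[i]=8>B[j]=3 take 3, j++
i=1 j=1: A[i]=8<=B[j]=18 take 8, i++
i=2 j=1: A[i]=17<=B[j]=18 take 17, i++
i=3 j=1: A[i]=23>B[j]=18 take 18, j++
i=3 j=2: A[i]=23>B[j]=19 take 19, j++
i=3 j=3: A[i]=23<=B[j]=26 take 23, i++
i=4 j=3: A[i]=24<=B[j]=26 take 24, i++
i=5 j=3: A[i]=25<=B[j]=26 take 25, i++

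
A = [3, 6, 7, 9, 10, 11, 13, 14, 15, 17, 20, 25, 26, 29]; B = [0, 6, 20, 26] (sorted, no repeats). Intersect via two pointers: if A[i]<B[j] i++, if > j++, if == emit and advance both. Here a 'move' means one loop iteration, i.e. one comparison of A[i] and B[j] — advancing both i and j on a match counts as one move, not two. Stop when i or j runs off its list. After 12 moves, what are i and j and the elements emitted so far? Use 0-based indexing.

[i=0,j=0] 3>0 → j++
[i=0,j=1] 3<6 → i++
[i=1,j=1] 6==6 emit → i++,j++
[i=2,j=2] 7<20 → i++
[i=3,j=2] 9<20 → i++
[i=4,j=2] 10<20 → i++
[i=5,j=2] 11<20 → i++
[i=6,j=2] 13<20 → i++
[i=7,j=2] 14<20 → i++
[i=8,j=2] 15<20 → i++
[i=9,j=2] 17<20 → i++
[i=10,j=2] 20==20 emit → i++,j++

i=11, j=3, emitted=[6, 20]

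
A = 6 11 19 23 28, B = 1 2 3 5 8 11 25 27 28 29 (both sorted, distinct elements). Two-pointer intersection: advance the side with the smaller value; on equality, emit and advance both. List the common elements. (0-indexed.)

[i=0,j=0] 6>1 → j++
[i=0,j=1] 6>2 → j++
[i=0,j=2] 6>3 → j++
[i=0,j=3] 6>5 → j++
[i=0,j=4] 6<8 → i++
[i=1,j=4] 11>8 → j++
[i=1,j=5] 11==11 emit → i++,j++
[i=2,j=6] 19<25 → i++
[i=3,j=6] 23<25 → i++
[i=4,j=6] 28>25 → j++
[i=4,j=7] 28>27 → j++
[i=4,j=8] 28==28 emit → i++,j++

intersection = [11, 28]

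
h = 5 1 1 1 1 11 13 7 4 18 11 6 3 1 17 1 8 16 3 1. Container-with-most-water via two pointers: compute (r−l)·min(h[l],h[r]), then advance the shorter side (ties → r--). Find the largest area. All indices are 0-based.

l=0 r=19: min(5,1)*19=19 best=19 *, r--
l=0 r=18: min(5,3)*18=54 best=54 *, r--
l=0 r=17: min(5,16)*17=85 best=85 *, l++
l=1 r=17: min(1,16)*16=16 best=85, l++
l=2 r=17: min(1,16)*15=15 best=85, l++
l=3 r=17: min(1,16)*14=14 best=85, l++
l=4 r=17: min(1,16)*13=13 best=85, l++
l=5 r=17: min(11,16)*12=132 best=132 *, l++
l=6 r=17: min(13,16)*11=143 best=143 *, l++
l=7 r=17: min(7,16)*10=70 best=143, l++
l=8 r=17: min(4,16)*9=36 best=143, l++
l=9 r=17: min(18,16)*8=128 best=143, r--
l=9 r=16: min(18,8)*7=56 best=143, r--
l=9 r=15: min(18,1)*6=6 best=143, r--
l=9 r=14: min(18,17)*5=85 best=143, r--
l=9 r=13: min(18,1)*4=4 best=143, r--
l=9 r=12: min(18,3)*3=9 best=143, r--
l=9 r=11: min(18,6)*2=12 best=143, r--
l=9 r=10: min(18,11)*1=11 best=143, r--

max area = 143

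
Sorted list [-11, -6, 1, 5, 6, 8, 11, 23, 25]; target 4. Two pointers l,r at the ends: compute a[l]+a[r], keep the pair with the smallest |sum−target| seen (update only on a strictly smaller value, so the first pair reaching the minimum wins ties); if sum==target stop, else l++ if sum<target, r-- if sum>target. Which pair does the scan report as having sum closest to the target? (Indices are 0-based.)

l=0 r=8: -11+25=14 d=10 *, r--
l=0 r=7: -11+23=12 d=8 *, r--
l=0 r=6: -11+11=0 d=4 *, l++
l=1 r=6: -6+11=5 d=1 *, r--
l=1 r=5: -6+8=2 d=2, l++
l=2 r=5: 1+8=9 d=5, r--
l=2 r=4: 1+6=7 d=3, r--
l=2 r=3: 1+5=6 d=2, r--

pair (-6, 11) with sum 5 (|Δ|=1)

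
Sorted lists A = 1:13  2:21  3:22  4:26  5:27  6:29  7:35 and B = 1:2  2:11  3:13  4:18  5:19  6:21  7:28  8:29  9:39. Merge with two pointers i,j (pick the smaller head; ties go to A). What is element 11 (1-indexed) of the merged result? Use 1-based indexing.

merged[11] = 27

[i=1,j=1] A[i]=13>B[j]=2 take 2 → j++
[i=1,j=2] A[i]=13>B[j]=11 take 11 → j++
[i=1,j=3] A[i]=13<=B[j]=13 take 13 → i++
[i=2,j=3] A[i]=21>B[j]=13 take 13 → j++
[i=2,j=4] A[i]=21>B[j]=18 take 18 → j++
[i=2,j=5] A[i]=21>B[j]=19 take 19 → j++
[i=2,j=6] A[i]=21<=B[j]=21 take 21 → i++
[i=3,j=6] A[i]=22>B[j]=21 take 21 → j++
[i=3,j=7] A[i]=22<=B[j]=28 take 22 → i++
[i=4,j=7] A[i]=26<=B[j]=28 take 26 → i++
[i=5,j=7] A[i]=27<=B[j]=28 take 27 → i++
[i=6,j=7] A[i]=29>B[j]=28 take 28 → j++
[i=6,j=8] A[i]=29<=B[j]=29 take 29 → i++
[i=7,j=8] A[i]=35>B[j]=29 take 29 → j++
[i=7,j=9] A[i]=35<=B[j]=39 take 35 → i++
[i=8,j=9] A done, take B[j]=39 → j++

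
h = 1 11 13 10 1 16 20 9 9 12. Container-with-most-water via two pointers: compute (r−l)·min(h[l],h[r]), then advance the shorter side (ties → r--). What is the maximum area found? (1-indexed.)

max area = 88

[1,10] min(1,12)*9=9 best=9 * → l++
[2,10] min(11,12)*8=88 best=88 * → l++
[3,10] min(13,12)*7=84 best=88 → r--
[3,9] min(13,9)*6=54 best=88 → r--
[3,8] min(13,9)*5=45 best=88 → r--
[3,7] min(13,20)*4=52 best=88 → l++
[4,7] min(10,20)*3=30 best=88 → l++
[5,7] min(1,20)*2=2 best=88 → l++
[6,7] min(16,20)*1=16 best=88 → l++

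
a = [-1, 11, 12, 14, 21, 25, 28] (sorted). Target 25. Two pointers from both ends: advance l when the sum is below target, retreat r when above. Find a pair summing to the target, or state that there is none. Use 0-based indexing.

l=0 r=6: -1+28=27 >25, r--
l=0 r=5: -1+25=24 <25, l++
l=1 r=5: 11+25=36 >25, r--
l=1 r=4: 11+21=32 >25, r--
l=1 r=3: 11+14=25, found

(11, 14)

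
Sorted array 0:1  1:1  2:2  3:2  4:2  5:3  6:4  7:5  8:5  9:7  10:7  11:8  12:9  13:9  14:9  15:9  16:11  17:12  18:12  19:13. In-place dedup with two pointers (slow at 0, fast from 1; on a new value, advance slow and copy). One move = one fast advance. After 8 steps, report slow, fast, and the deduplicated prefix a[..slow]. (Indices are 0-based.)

slow=4, fast=9, prefix=[1, 2, 3, 4, 5]

slow=0 fast=1: a[fast]=1=a[slow] dup, fast++
slow=0 fast=2: a[fast]=2≠a[slow]=1 write a[1]=2, slow++,fast++
slow=1 fast=3: a[fast]=2=a[slow] dup, fast++
slow=1 fast=4: a[fast]=2=a[slow] dup, fast++
slow=1 fast=5: a[fast]=3≠a[slow]=2 write a[2]=3, slow++,fast++
slow=2 fast=6: a[fast]=4≠a[slow]=3 write a[3]=4, slow++,fast++
slow=3 fast=7: a[fast]=5≠a[slow]=4 write a[4]=5, slow++,fast++
slow=4 fast=8: a[fast]=5=a[slow] dup, fast++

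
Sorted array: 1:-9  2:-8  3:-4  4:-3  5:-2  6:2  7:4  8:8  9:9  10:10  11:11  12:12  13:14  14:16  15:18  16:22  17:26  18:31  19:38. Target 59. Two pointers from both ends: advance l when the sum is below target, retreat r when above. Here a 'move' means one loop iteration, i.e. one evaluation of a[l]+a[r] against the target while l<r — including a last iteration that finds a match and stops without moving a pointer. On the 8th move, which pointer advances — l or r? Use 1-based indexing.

l

[1,19] -9+38=29 <59 → l++
[2,19] -8+38=30 <59 → l++
[3,19] -4+38=34 <59 → l++
[4,19] -3+38=35 <59 → l++
[5,19] -2+38=36 <59 → l++
[6,19] 2+38=40 <59 → l++
[7,19] 4+38=42 <59 → l++
[8,19] 8+38=46 <59 → l++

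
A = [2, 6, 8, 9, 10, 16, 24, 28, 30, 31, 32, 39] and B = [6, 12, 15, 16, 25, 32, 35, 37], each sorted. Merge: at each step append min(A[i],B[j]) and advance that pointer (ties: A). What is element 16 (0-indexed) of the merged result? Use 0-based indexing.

merged[16] = 32

i=0 j=0: A[i]=2<=B[j]=6 take 2, i++
i=1 j=0: A[i]=6<=B[j]=6 take 6, i++
i=2 j=0: A[i]=8>B[j]=6 take 6, j++
i=2 j=1: A[i]=8<=B[j]=12 take 8, i++
i=3 j=1: A[i]=9<=B[j]=12 take 9, i++
i=4 j=1: A[i]=10<=B[j]=12 take 10, i++
i=5 j=1: A[i]=16>B[j]=12 take 12, j++
i=5 j=2: A[i]=16>B[j]=15 take 15, j++
i=5 j=3: A[i]=16<=B[j]=16 take 16, i++
i=6 j=3: A[i]=24>B[j]=16 take 16, j++
i=6 j=4: A[i]=24<=B[j]=25 take 24, i++
i=7 j=4: A[i]=28>B[j]=25 take 25, j++
i=7 j=5: A[i]=28<=B[j]=32 take 28, i++
i=8 j=5: A[i]=30<=B[j]=32 take 30, i++
i=9 j=5: A[i]=31<=B[j]=32 take 31, i++
i=10 j=5: A[i]=32<=B[j]=32 take 32, i++
i=11 j=5: A[i]=39>B[j]=32 take 32, j++
i=11 j=6: A[i]=39>B[j]=35 take 35, j++
i=11 j=7: A[i]=39>B[j]=37 take 37, j++
i=11 j=8: B done, take A[i]=39, i++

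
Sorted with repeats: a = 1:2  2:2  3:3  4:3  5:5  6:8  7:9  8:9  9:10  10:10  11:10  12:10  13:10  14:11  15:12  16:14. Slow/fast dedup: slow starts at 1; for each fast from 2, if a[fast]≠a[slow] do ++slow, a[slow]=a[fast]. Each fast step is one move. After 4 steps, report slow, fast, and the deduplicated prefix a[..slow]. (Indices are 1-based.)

(s=1,f=2) a[fast]=2=a[slow] dup → fast++
(s=1,f=3) a[fast]=3≠a[slow]=2 write a[2]=3 → slow++,fast++
(s=2,f=4) a[fast]=3=a[slow] dup → fast++
(s=2,f=5) a[fast]=5≠a[slow]=3 write a[3]=5 → slow++,fast++

slow=3, fast=6, prefix=[2, 3, 5]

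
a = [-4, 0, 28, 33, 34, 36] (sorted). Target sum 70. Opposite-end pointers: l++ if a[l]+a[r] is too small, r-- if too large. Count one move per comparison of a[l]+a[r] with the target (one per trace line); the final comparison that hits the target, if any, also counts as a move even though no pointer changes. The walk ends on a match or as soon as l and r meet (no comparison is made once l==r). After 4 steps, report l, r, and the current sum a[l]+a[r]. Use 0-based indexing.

l=4, r=5, sum=70

[0,5] -4+36=32 <70 → l++
[1,5] 0+36=36 <70 → l++
[2,5] 28+36=64 <70 → l++
[3,5] 33+36=69 <70 → l++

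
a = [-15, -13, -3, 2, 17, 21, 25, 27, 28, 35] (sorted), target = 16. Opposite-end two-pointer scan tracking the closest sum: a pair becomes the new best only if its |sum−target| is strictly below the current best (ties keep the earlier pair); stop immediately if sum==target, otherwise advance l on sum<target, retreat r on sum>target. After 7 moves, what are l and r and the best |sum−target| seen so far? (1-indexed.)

[1,10] -15+35=20 d=4 * → r--
[1,9] -15+28=13 d=3 * → l++
[2,9] -13+28=15 d=1 * → l++
[3,9] -3+28=25 d=9 → r--
[3,8] -3+27=24 d=8 → r--
[3,7] -3+25=22 d=6 → r--
[3,6] -3+21=18 d=2 → r--

l=3, r=5, best |Δ|=1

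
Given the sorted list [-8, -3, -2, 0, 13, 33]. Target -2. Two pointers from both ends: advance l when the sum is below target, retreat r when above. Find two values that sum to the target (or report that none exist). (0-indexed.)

l=0 r=5: -8+33=25 >-2, r--
l=0 r=4: -8+13=5 >-2, r--
l=0 r=3: -8+0=-8 <-2, l++
l=1 r=3: -3+0=-3 <-2, l++
l=2 r=3: -2+0=-2, found

(-2, 0)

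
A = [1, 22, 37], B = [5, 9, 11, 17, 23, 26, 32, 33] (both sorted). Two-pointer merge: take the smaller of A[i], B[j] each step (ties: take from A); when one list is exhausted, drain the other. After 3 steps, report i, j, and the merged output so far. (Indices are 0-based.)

i=0 j=0: A[i]=1<=B[j]=5 take 1, i++
i=1 j=0: A[i]=22>B[j]=5 take 5, j++
i=1 j=1: A[i]=22>B[j]=9 take 9, j++

i=1, j=2, merged so far=[1, 5, 9]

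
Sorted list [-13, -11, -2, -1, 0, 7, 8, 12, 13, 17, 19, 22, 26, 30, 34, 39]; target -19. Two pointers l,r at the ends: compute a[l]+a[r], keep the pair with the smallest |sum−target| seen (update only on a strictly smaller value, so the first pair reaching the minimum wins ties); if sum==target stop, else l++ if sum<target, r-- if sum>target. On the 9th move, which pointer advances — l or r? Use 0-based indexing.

r

l=0 r=15: -13+39=26 d=45 *, r--
l=0 r=14: -13+34=21 d=40 *, r--
l=0 r=13: -13+30=17 d=36 *, r--
l=0 r=12: -13+26=13 d=32 *, r--
l=0 r=11: -13+22=9 d=28 *, r--
l=0 r=10: -13+19=6 d=25 *, r--
l=0 r=9: -13+17=4 d=23 *, r--
l=0 r=8: -13+13=0 d=19 *, r--
l=0 r=7: -13+12=-1 d=18 *, r--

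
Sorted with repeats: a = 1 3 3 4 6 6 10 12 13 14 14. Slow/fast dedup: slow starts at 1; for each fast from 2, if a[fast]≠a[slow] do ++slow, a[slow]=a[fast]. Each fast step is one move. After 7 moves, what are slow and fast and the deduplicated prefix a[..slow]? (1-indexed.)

slow=6, fast=9, prefix=[1, 3, 4, 6, 10, 12]

slow=1 fast=2: a[fast]=3≠a[slow]=1 write a[2]=3, slow++,fast++
slow=2 fast=3: a[fast]=3=a[slow] dup, fast++
slow=2 fast=4: a[fast]=4≠a[slow]=3 write a[3]=4, slow++,fast++
slow=3 fast=5: a[fast]=6≠a[slow]=4 write a[4]=6, slow++,fast++
slow=4 fast=6: a[fast]=6=a[slow] dup, fast++
slow=4 fast=7: a[fast]=10≠a[slow]=6 write a[5]=10, slow++,fast++
slow=5 fast=8: a[fast]=12≠a[slow]=10 write a[6]=12, slow++,fast++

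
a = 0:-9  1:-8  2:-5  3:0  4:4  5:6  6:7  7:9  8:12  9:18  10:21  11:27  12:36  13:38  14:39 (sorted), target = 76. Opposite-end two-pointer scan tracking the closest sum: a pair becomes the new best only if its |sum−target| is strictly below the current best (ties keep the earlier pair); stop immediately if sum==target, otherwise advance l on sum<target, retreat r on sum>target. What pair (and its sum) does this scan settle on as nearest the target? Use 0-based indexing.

[0,14] -9+39=30 d=46 * → l++
[1,14] -8+39=31 d=45 * → l++
[2,14] -5+39=34 d=42 * → l++
[3,14] 0+39=39 d=37 * → l++
[4,14] 4+39=43 d=33 * → l++
[5,14] 6+39=45 d=31 * → l++
[6,14] 7+39=46 d=30 * → l++
[7,14] 9+39=48 d=28 * → l++
[8,14] 12+39=51 d=25 * → l++
[9,14] 18+39=57 d=19 * → l++
[10,14] 21+39=60 d=16 * → l++
[11,14] 27+39=66 d=10 * → l++
[12,14] 36+39=75 d=1 * → l++
[13,14] 38+39=77 d=1 → r--

pair (36, 39) with sum 75 (|Δ|=1)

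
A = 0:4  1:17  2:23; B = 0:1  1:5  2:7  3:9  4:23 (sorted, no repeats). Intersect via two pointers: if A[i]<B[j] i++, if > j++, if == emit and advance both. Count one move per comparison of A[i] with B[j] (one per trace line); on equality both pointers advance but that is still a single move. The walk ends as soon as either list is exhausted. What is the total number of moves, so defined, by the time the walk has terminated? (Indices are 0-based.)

[i=0,j=0] 4>1 → j++
[i=0,j=1] 4<5 → i++
[i=1,j=1] 17>5 → j++
[i=1,j=2] 17>7 → j++
[i=1,j=3] 17>9 → j++
[i=1,j=4] 17<23 → i++
[i=2,j=4] 23==23 emit → i++,j++

7 moves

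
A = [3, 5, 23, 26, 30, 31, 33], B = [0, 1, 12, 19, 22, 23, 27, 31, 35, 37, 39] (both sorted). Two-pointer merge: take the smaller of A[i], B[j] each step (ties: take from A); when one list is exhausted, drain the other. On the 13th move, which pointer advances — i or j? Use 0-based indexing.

[i=0,j=0] A[i]=3>B[j]=0 take 0 → j++
[i=0,j=1] A[i]=3>B[j]=1 take 1 → j++
[i=0,j=2] A[i]=3<=B[j]=12 take 3 → i++
[i=1,j=2] A[i]=5<=B[j]=12 take 5 → i++
[i=2,j=2] A[i]=23>B[j]=12 take 12 → j++
[i=2,j=3] A[i]=23>B[j]=19 take 19 → j++
[i=2,j=4] A[i]=23>B[j]=22 take 22 → j++
[i=2,j=5] A[i]=23<=B[j]=23 take 23 → i++
[i=3,j=5] A[i]=26>B[j]=23 take 23 → j++
[i=3,j=6] A[i]=26<=B[j]=27 take 26 → i++
[i=4,j=6] A[i]=30>B[j]=27 take 27 → j++
[i=4,j=7] A[i]=30<=B[j]=31 take 30 → i++
[i=5,j=7] A[i]=31<=B[j]=31 take 31 → i++

i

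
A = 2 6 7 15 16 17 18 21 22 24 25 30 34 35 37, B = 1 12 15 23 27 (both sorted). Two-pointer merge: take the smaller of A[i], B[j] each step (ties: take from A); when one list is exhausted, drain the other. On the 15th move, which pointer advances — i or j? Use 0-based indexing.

i

i=0 j=0: A[i]=2>B[j]=1 take 1, j++
i=0 j=1: A[i]=2<=B[j]=12 take 2, i++
i=1 j=1: A[i]=6<=B[j]=12 take 6, i++
i=2 j=1: A[i]=7<=B[j]=12 take 7, i++
i=3 j=1: A[i]=15>B[j]=12 take 12, j++
i=3 j=2: A[i]=15<=B[j]=15 take 15, i++
i=4 j=2: A[i]=16>B[j]=15 take 15, j++
i=4 j=3: A[i]=16<=B[j]=23 take 16, i++
i=5 j=3: A[i]=17<=B[j]=23 take 17, i++
i=6 j=3: A[i]=18<=B[j]=23 take 18, i++
i=7 j=3: A[i]=21<=B[j]=23 take 21, i++
i=8 j=3: A[i]=22<=B[j]=23 take 22, i++
i=9 j=3: A[i]=24>B[j]=23 take 23, j++
i=9 j=4: A[i]=24<=B[j]=27 take 24, i++
i=10 j=4: A[i]=25<=B[j]=27 take 25, i++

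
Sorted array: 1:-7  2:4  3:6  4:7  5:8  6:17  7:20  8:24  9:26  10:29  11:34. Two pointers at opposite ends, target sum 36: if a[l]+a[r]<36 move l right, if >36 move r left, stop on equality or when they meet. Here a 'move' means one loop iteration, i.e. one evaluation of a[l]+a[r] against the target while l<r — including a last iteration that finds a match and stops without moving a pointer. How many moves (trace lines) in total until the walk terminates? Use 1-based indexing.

[1,11] -7+34=27 <36 → l++
[2,11] 4+34=38 >36 → r--
[2,10] 4+29=33 <36 → l++
[3,10] 6+29=35 <36 → l++
[4,10] 7+29=36 → found

5 moves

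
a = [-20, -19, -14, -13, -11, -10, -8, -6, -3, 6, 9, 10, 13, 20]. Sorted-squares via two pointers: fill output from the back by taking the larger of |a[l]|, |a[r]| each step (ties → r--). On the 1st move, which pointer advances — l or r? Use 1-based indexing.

[1,14] |-20|<=|20| out[14]=400 → r--

r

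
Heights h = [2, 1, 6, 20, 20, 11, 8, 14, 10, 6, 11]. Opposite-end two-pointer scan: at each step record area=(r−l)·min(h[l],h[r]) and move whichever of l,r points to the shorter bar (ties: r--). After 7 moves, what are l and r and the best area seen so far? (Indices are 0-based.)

l=0 r=10: min(2,11)*10=20 best=20 *, l++
l=1 r=10: min(1,11)*9=9 best=20, l++
l=2 r=10: min(6,11)*8=48 best=48 *, l++
l=3 r=10: min(20,11)*7=77 best=77 *, r--
l=3 r=9: min(20,6)*6=36 best=77, r--
l=3 r=8: min(20,10)*5=50 best=77, r--
l=3 r=7: min(20,14)*4=56 best=77, r--

l=3, r=6, best area=77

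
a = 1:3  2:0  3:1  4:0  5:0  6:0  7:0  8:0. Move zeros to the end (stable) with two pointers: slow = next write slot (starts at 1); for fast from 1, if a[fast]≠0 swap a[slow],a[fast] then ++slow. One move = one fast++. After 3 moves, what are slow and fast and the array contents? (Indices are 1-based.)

slow=1 fast=1: a[fast]=3≠0 swap→a[1]=3, slow++,fast++
slow=2 fast=2: a[fast]=0, fast++
slow=2 fast=3: a[fast]=1≠0 swap→a[2]=1, slow++,fast++

slow=3, fast=4, a=[3, 1, 0, 0, 0, 0, 0, 0]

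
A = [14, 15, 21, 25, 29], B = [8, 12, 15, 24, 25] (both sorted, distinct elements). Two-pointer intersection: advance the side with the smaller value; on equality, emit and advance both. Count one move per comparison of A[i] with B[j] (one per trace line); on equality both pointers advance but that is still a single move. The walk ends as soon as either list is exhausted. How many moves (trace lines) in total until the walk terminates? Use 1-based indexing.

i=1 j=1: 14>8, j++
i=1 j=2: 14>12, j++
i=1 j=3: 14<15, i++
i=2 j=3: 15==15 emit, i++,j++
i=3 j=4: 21<24, i++
i=4 j=4: 25>24, j++
i=4 j=5: 25==25 emit, i++,j++

7 moves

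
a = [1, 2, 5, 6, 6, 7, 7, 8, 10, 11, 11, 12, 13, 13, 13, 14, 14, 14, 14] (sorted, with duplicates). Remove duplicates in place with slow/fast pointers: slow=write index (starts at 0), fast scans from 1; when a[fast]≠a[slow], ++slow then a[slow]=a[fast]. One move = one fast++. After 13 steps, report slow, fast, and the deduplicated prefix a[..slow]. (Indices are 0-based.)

(s=0,f=1) a[fast]=2≠a[slow]=1 write a[1]=2 → slow++,fast++
(s=1,f=2) a[fast]=5≠a[slow]=2 write a[2]=5 → slow++,fast++
(s=2,f=3) a[fast]=6≠a[slow]=5 write a[3]=6 → slow++,fast++
(s=3,f=4) a[fast]=6=a[slow] dup → fast++
(s=3,f=5) a[fast]=7≠a[slow]=6 write a[4]=7 → slow++,fast++
(s=4,f=6) a[fast]=7=a[slow] dup → fast++
(s=4,f=7) a[fast]=8≠a[slow]=7 write a[5]=8 → slow++,fast++
(s=5,f=8) a[fast]=10≠a[slow]=8 write a[6]=10 → slow++,fast++
(s=6,f=9) a[fast]=11≠a[slow]=10 write a[7]=11 → slow++,fast++
(s=7,f=10) a[fast]=11=a[slow] dup → fast++
(s=7,f=11) a[fast]=12≠a[slow]=11 write a[8]=12 → slow++,fast++
(s=8,f=12) a[fast]=13≠a[slow]=12 write a[9]=13 → slow++,fast++
(s=9,f=13) a[fast]=13=a[slow] dup → fast++

slow=9, fast=14, prefix=[1, 2, 5, 6, 7, 8, 10, 11, 12, 13]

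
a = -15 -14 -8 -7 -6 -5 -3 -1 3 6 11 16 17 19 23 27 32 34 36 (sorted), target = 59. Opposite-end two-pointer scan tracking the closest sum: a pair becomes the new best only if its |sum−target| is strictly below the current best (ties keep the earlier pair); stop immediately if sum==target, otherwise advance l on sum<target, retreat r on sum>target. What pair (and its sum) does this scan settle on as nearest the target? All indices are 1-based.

[1,19] -15+36=21 d=38 * → l++
[2,19] -14+36=22 d=37 * → l++
[3,19] -8+36=28 d=31 * → l++
[4,19] -7+36=29 d=30 * → l++
[5,19] -6+36=30 d=29 * → l++
[6,19] -5+36=31 d=28 * → l++
[7,19] -3+36=33 d=26 * → l++
[8,19] -1+36=35 d=24 * → l++
[9,19] 3+36=39 d=20 * → l++
[10,19] 6+36=42 d=17 * → l++
[11,19] 11+36=47 d=12 * → l++
[12,19] 16+36=52 d=7 * → l++
[13,19] 17+36=53 d=6 * → l++
[14,19] 19+36=55 d=4 * → l++
[15,19] 23+36=59 d=0 * → stop

pair (23, 36) with sum 59 (|Δ|=0)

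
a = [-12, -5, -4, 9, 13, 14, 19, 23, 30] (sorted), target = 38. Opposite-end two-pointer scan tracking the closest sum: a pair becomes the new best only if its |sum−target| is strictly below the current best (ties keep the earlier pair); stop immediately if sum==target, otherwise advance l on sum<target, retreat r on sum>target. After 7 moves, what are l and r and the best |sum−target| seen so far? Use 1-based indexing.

l=7, r=8, best |Δ|=1

[1,9] -12+30=18 d=20 * → l++
[2,9] -5+30=25 d=13 * → l++
[3,9] -4+30=26 d=12 * → l++
[4,9] 9+30=39 d=1 * → r--
[4,8] 9+23=32 d=6 → l++
[5,8] 13+23=36 d=2 → l++
[6,8] 14+23=37 d=1 → l++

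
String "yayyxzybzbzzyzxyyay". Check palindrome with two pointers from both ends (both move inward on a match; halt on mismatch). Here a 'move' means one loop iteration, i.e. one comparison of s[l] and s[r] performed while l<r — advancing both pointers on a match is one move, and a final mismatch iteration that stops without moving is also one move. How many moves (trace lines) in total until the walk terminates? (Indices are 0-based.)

8 moves

[0,18] 'y'=='y' → l++,r--
[1,17] 'a'=='a' → l++,r--
[2,16] 'y'=='y' → l++,r--
[3,15] 'y'=='y' → l++,r--
[4,14] 'x'=='x' → l++,r--
[5,13] 'z'=='z' → l++,r--
[6,12] 'y'=='y' → l++,r--
[7,11] 'b'!='z' → stop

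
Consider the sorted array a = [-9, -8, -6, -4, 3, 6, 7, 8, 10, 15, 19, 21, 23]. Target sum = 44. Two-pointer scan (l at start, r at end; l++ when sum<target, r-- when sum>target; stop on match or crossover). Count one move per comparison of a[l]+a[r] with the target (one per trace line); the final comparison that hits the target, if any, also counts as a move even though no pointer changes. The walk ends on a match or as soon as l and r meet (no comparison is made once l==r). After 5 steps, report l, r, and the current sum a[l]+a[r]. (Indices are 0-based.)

l=0 r=12: -9+23=14 <44, l++
l=1 r=12: -8+23=15 <44, l++
l=2 r=12: -6+23=17 <44, l++
l=3 r=12: -4+23=19 <44, l++
l=4 r=12: 3+23=26 <44, l++

l=5, r=12, sum=29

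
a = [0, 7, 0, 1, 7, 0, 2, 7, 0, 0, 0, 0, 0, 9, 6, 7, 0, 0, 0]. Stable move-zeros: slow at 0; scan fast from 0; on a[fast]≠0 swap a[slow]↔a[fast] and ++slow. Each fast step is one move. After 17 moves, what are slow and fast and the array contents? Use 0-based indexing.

(s=0,f=0) a[fast]=0 → fast++
(s=0,f=1) a[fast]=7≠0 swap→a[0]=7 → slow++,fast++
(s=1,f=2) a[fast]=0 → fast++
(s=1,f=3) a[fast]=1≠0 swap→a[1]=1 → slow++,fast++
(s=2,f=4) a[fast]=7≠0 swap→a[2]=7 → slow++,fast++
(s=3,f=5) a[fast]=0 → fast++
(s=3,f=6) a[fast]=2≠0 swap→a[3]=2 → slow++,fast++
(s=4,f=7) a[fast]=7≠0 swap→a[4]=7 → slow++,fast++
(s=5,f=8) a[fast]=0 → fast++
(s=5,f=9) a[fast]=0 → fast++
(s=5,f=10) a[fast]=0 → fast++
(s=5,f=11) a[fast]=0 → fast++
(s=5,f=12) a[fast]=0 → fast++
(s=5,f=13) a[fast]=9≠0 swap→a[5]=9 → slow++,fast++
(s=6,f=14) a[fast]=6≠0 swap→a[6]=6 → slow++,fast++
(s=7,f=15) a[fast]=7≠0 swap→a[7]=7 → slow++,fast++
(s=8,f=16) a[fast]=0 → fast++

slow=8, fast=17, a=[7, 1, 7, 2, 7, 9, 6, 7, 0, 0, 0, 0, 0, 0, 0, 0, 0, 0, 0]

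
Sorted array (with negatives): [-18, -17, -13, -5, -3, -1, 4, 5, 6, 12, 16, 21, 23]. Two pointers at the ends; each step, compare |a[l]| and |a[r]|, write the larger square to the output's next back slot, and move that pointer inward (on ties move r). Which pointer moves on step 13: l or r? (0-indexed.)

l=0 r=12: |-18|<=|23| out[12]=529, r--
l=0 r=11: |-18|<=|21| out[11]=441, r--
l=0 r=10: |-18|>|16| out[10]=324, l++
l=1 r=10: |-17|>|16| out[9]=289, l++
l=2 r=10: |-13|<=|16| out[8]=256, r--
l=2 r=9: |-13|>|12| out[7]=169, l++
l=3 r=9: |-5|<=|12| out[6]=144, r--
l=3 r=8: |-5|<=|6| out[5]=36, r--
l=3 r=7: |-5|<=|5| out[4]=25, r--
l=3 r=6: |-5|>|4| out[3]=25, l++
l=4 r=6: |-3|<=|4| out[2]=16, r--
l=4 r=5: |-3|>|-1| out[1]=9, l++
l=5 r=5: |-1|<=|-1| out[0]=1, r--

r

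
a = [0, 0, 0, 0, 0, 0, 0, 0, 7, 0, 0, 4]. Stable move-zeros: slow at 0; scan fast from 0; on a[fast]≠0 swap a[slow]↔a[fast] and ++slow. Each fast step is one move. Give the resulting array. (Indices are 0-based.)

[7, 4, 0, 0, 0, 0, 0, 0, 0, 0, 0, 0]

(s=0,f=0) a[fast]=0 → fast++
(s=0,f=1) a[fast]=0 → fast++
(s=0,f=2) a[fast]=0 → fast++
(s=0,f=3) a[fast]=0 → fast++
(s=0,f=4) a[fast]=0 → fast++
(s=0,f=5) a[fast]=0 → fast++
(s=0,f=6) a[fast]=0 → fast++
(s=0,f=7) a[fast]=0 → fast++
(s=0,f=8) a[fast]=7≠0 swap→a[0]=7 → slow++,fast++
(s=1,f=9) a[fast]=0 → fast++
(s=1,f=10) a[fast]=0 → fast++
(s=1,f=11) a[fast]=4≠0 swap→a[1]=4 → slow++,fast++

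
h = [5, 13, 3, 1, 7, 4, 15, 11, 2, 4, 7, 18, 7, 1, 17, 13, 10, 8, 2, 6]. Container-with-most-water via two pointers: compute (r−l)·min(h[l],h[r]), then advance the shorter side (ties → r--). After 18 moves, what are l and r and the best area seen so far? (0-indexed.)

[0,19] min(5,6)*19=95 best=95 * → l++
[1,19] min(13,6)*18=108 best=108 * → r--
[1,18] min(13,2)*17=34 best=108 → r--
[1,17] min(13,8)*16=128 best=128 * → r--
[1,16] min(13,10)*15=150 best=150 * → r--
[1,15] min(13,13)*14=182 best=182 * → r--
[1,14] min(13,17)*13=169 best=182 → l++
[2,14] min(3,17)*12=36 best=182 → l++
[3,14] min(1,17)*11=11 best=182 → l++
[4,14] min(7,17)*10=70 best=182 → l++
[5,14] min(4,17)*9=36 best=182 → l++
[6,14] min(15,17)*8=120 best=182 → l++
[7,14] min(11,17)*7=77 best=182 → l++
[8,14] min(2,17)*6=12 best=182 → l++
[9,14] min(4,17)*5=20 best=182 → l++
[10,14] min(7,17)*4=28 best=182 → l++
[11,14] min(18,17)*3=51 best=182 → r--
[11,13] min(18,1)*2=2 best=182 → r--

l=11, r=12, best area=182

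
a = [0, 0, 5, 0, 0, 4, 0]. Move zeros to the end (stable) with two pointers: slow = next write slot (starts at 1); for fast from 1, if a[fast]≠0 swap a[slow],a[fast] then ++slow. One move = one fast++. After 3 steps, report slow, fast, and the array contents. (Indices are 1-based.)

slow=1 fast=1: a[fast]=0, fast++
slow=1 fast=2: a[fast]=0, fast++
slow=1 fast=3: a[fast]=5≠0 swap→a[1]=5, slow++,fast++

slow=2, fast=4, a=[5, 0, 0, 0, 0, 4, 0]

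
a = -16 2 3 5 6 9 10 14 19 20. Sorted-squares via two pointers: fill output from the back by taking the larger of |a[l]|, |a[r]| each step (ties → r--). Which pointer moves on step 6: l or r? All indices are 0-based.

[0,9] |-16|<=|20| out[9]=400 → r--
[0,8] |-16|<=|19| out[8]=361 → r--
[0,7] |-16|>|14| out[7]=256 → l++
[1,7] |2|<=|14| out[6]=196 → r--
[1,6] |2|<=|10| out[5]=100 → r--
[1,5] |2|<=|9| out[4]=81 → r--

r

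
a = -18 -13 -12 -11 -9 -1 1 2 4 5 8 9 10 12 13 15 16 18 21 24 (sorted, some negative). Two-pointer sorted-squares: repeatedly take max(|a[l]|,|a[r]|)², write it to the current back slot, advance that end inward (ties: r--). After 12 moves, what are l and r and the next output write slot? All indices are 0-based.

l=0 r=19: |-18|<=|24| out[19]=576, r--
l=0 r=18: |-18|<=|21| out[18]=441, r--
l=0 r=17: |-18|<=|18| out[17]=324, r--
l=0 r=16: |-18|>|16| out[16]=324, l++
l=1 r=16: |-13|<=|16| out[15]=256, r--
l=1 r=15: |-13|<=|15| out[14]=225, r--
l=1 r=14: |-13|<=|13| out[13]=169, r--
l=1 r=13: |-13|>|12| out[12]=169, l++
l=2 r=13: |-12|<=|12| out[11]=144, r--
l=2 r=12: |-12|>|10| out[10]=144, l++
l=3 r=12: |-11|>|10| out[9]=121, l++
l=4 r=12: |-9|<=|10| out[8]=100, r--

l=4, r=11, next write slot=7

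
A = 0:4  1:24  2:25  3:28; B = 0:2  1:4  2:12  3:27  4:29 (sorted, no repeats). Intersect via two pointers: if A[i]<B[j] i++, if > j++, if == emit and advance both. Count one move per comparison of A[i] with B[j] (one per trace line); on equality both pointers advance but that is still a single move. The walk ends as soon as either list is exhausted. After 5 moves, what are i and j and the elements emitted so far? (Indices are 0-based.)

[i=0,j=0] 4>2 → j++
[i=0,j=1] 4==4 emit → i++,j++
[i=1,j=2] 24>12 → j++
[i=1,j=3] 24<27 → i++
[i=2,j=3] 25<27 → i++

i=3, j=3, emitted=[4]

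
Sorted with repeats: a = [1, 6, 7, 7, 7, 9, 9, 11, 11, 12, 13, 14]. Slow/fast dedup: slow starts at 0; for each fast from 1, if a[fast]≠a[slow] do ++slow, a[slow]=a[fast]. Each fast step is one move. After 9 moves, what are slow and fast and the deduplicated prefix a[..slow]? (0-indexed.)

slow=0 fast=1: a[fast]=6≠a[slow]=1 write a[1]=6, slow++,fast++
slow=1 fast=2: a[fast]=7≠a[slow]=6 write a[2]=7, slow++,fast++
slow=2 fast=3: a[fast]=7=a[slow] dup, fast++
slow=2 fast=4: a[fast]=7=a[slow] dup, fast++
slow=2 fast=5: a[fast]=9≠a[slow]=7 write a[3]=9, slow++,fast++
slow=3 fast=6: a[fast]=9=a[slow] dup, fast++
slow=3 fast=7: a[fast]=11≠a[slow]=9 write a[4]=11, slow++,fast++
slow=4 fast=8: a[fast]=11=a[slow] dup, fast++
slow=4 fast=9: a[fast]=12≠a[slow]=11 write a[5]=12, slow++,fast++

slow=5, fast=10, prefix=[1, 6, 7, 9, 11, 12]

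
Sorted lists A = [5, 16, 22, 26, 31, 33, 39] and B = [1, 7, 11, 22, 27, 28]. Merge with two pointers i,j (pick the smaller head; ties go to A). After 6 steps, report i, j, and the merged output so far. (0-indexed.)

i=3, j=3, merged so far=[1, 5, 7, 11, 16, 22]

[i=0,j=0] A[i]=5>B[j]=1 take 1 → j++
[i=0,j=1] A[i]=5<=B[j]=7 take 5 → i++
[i=1,j=1] A[i]=16>B[j]=7 take 7 → j++
[i=1,j=2] A[i]=16>B[j]=11 take 11 → j++
[i=1,j=3] A[i]=16<=B[j]=22 take 16 → i++
[i=2,j=3] A[i]=22<=B[j]=22 take 22 → i++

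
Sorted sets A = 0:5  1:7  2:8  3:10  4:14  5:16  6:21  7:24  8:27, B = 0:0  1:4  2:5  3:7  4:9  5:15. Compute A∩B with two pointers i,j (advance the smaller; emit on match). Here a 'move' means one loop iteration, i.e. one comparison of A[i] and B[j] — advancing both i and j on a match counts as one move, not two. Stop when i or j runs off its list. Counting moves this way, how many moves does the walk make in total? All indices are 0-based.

9 moves

i=0 j=0: 5>0, j++
i=0 j=1: 5>4, j++
i=0 j=2: 5==5 emit, i++,j++
i=1 j=3: 7==7 emit, i++,j++
i=2 j=4: 8<9, i++
i=3 j=4: 10>9, j++
i=3 j=5: 10<15, i++
i=4 j=5: 14<15, i++
i=5 j=5: 16>15, j++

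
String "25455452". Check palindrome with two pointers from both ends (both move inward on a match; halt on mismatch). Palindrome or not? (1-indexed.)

l=1 r=8: '2'=='2', l++,r--
l=2 r=7: '5'=='5', l++,r--
l=3 r=6: '4'=='4', l++,r--
l=4 r=5: '5'=='5', l++,r--

palindrome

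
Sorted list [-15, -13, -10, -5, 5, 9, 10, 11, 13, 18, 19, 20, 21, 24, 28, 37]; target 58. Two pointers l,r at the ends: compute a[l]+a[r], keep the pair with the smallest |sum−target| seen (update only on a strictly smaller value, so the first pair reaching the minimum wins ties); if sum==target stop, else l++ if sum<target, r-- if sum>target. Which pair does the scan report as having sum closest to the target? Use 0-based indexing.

[0,15] -15+37=22 d=36 * → l++
[1,15] -13+37=24 d=34 * → l++
[2,15] -10+37=27 d=31 * → l++
[3,15] -5+37=32 d=26 * → l++
[4,15] 5+37=42 d=16 * → l++
[5,15] 9+37=46 d=12 * → l++
[6,15] 10+37=47 d=11 * → l++
[7,15] 11+37=48 d=10 * → l++
[8,15] 13+37=50 d=8 * → l++
[9,15] 18+37=55 d=3 * → l++
[10,15] 19+37=56 d=2 * → l++
[11,15] 20+37=57 d=1 * → l++
[12,15] 21+37=58 d=0 * → stop

pair (21, 37) with sum 58 (|Δ|=0)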